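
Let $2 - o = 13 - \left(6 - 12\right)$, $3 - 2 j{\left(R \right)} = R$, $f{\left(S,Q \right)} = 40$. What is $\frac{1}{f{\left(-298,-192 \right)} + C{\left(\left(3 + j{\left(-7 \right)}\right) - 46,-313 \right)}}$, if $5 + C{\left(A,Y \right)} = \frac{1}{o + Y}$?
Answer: $\frac{330}{11549} \approx 0.028574$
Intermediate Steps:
$j{\left(R \right)} = \frac{3}{2} - \frac{R}{2}$
$o = -17$ ($o = 2 - \left(13 - \left(6 - 12\right)\right) = 2 - \left(13 - -6\right) = 2 - \left(13 + 6\right) = 2 - 19 = -17$)
$C{\left(A,Y \right)} = -5 + \frac{1}{-17 + Y}$
$\frac{1}{f{\left(-298,-192 \right)} + C{\left(\left(3 + j{\left(-7 \right)}\right) - 46,-313 \right)}} = \frac{1}{40 + \frac{86 - -1565}{-17 - 313}} = \frac{1}{40 + \frac{86 + 1565}{-330}} = \frac{1}{40 - \frac{1651}{330}} = \frac{1}{\frac{11549}{330}} = \frac{330}{11549}$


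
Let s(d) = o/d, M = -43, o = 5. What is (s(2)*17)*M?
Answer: -3655/2 ≈ -1827.5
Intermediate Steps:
s(d) = 5/d
(s(2)*17)*M = ((5/2)*17)*(-43) = (85/2)*(-43) = -3655/2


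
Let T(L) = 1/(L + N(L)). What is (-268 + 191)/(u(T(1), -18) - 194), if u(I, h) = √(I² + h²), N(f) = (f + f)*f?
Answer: 134442/335807 + 231*√2917/335807 ≈ 0.43751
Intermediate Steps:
N(f) = 2*f² (N(f) = (2*f)*f = 2*f²)
T(L) = 1/(L + 2*L²)
(-268 + 191)/(u(T(1), -18) - 194) = (-268 + 191)/(√((1/(1*(1 + 2*1)))² + (-18)²) - 194) = -77/(√((1/(1 + 2))² + 324) - 194) = -77/(√((1/3)² + 324) - 194) = -77/(√((1*(⅓))² + 324) - 194) = -77/(√((⅓)² + 324) - 194) = -77/(√(⅑ + 324) - 194) = -77/(√(2917/9) - 194) = -77/(√2917/3 - 194) = -77/(-194 + √2917/3)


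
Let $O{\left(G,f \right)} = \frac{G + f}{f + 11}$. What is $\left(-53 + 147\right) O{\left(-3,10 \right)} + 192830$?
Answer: $\frac{578584}{3} \approx 1.9286 \cdot 10^{5}$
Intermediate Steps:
$O{\left(G,f \right)} = \frac{G + f}{11 + f}$
$\left(-53 + 147\right) O{\left(-3,10 \right)} + 192830 = \left(-53 + 147\right) \frac{-3 + 10}{11 + 10} + 192830 = 94 \cdot \frac{1}{21} \cdot 7 + 192830 = 94 \cdot \frac{1}{3} + 192830 = \frac{94}{3} + 192830 = \frac{578584}{3}$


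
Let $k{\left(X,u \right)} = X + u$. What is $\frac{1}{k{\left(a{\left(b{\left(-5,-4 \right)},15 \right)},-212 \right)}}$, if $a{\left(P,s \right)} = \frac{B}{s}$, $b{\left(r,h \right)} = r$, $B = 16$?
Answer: $- \frac{15}{3164} \approx -0.0047408$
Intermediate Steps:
$a{\left(P,s \right)} = \frac{16}{s}$
$\frac{1}{k{\left(a{\left(b{\left(-5,-4 \right)},15 \right)},-212 \right)}} = \frac{1}{\frac{16}{15} - 212} = \frac{1}{- \frac{3164}{15}} = - \frac{15}{3164}$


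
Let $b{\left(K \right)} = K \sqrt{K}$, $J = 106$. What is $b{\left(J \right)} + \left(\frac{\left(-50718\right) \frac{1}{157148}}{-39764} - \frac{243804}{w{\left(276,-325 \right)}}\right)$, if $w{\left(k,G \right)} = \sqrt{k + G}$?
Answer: $\frac{25359}{3124416536} + 106 \sqrt{106} + \frac{243804 i}{7} \approx 1091.3 + 34829.0 i$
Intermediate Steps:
$b{\left(K \right)} = K^{\frac{3}{2}}$
$w{\left(k,G \right)} = \sqrt{G + k}$
$b{\left(J \right)} + \left(\frac{\left(-50718\right) \frac{1}{157148}}{-39764} - \frac{243804}{w{\left(276,-325 \right)}}\right) = 106^{\frac{3}{2}} + \left(\frac{\left(-50718\right) \frac{1}{157148}}{-39764} - \frac{243804}{\sqrt{-325 + 276}}\right) = 106 \sqrt{106} + \left(\left(-50718\right) \frac{1}{157148} \left(- \frac{1}{39764}\right) - \frac{243804}{\sqrt{-49}}\right) = 106 \sqrt{106} - \left(- \frac{25359}{3124416536} + \frac{243804}{7 i}\right) = 106 \sqrt{106} + \left(\frac{25359}{3124416536} - 243804 \left(- \frac{i}{7}\right)\right) = 106 \sqrt{106} + \left(\frac{25359}{3124416536} + \frac{243804 i}{7}\right) = \frac{25359}{3124416536} + 106 \sqrt{106} + \frac{243804 i}{7}$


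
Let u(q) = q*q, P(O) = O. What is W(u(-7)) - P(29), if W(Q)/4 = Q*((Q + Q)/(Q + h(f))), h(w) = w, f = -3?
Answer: 8937/23 ≈ 388.57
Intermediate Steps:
u(q) = q**2
W(Q) = 8*Q**2/(-3 + Q) (W(Q) = 4*(Q*((Q + Q)/(Q - 3))) = 4*(Q*((2*Q)/(-3 + Q))) = 4*(Q*(2*Q/(-3 + Q))) = 4*(2*Q**2/(-3 + Q)) = 8*Q**2/(-3 + Q))
W(u(-7)) - P(29) = 8*((-7)**2)**2/(-3 + (-7)**2) - 1*29 = 8*49**2/(-3 + 49) - 29 = 8*2401/46 - 29 = 8*2401*(1/46) - 29 = 9604/23 - 29 = 8937/23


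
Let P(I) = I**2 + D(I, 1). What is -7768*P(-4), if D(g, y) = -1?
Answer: -116520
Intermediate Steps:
P(I) = -1 + I**2 (P(I) = I**2 - 1 = -1 + I**2)
-7768*P(-4) = -7768*(-1 + (-4)**2) = -7768*(-1 + 16) = -7768*15 = -116520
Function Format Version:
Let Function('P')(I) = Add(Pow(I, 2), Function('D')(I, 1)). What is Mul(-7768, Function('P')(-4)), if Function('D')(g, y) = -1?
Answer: -116520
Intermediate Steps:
Function('P')(I) = Add(-1, Pow(I, 2)) (Function('P')(I) = Add(Pow(I, 2), -1) = Add(-1, Pow(I, 2)))
Mul(-7768, Function('P')(-4)) = Mul(-7768, Add(-1, Pow(-4, 2))) = Mul(-7768, Add(-1, 16)) = Mul(-7768, 15) = -116520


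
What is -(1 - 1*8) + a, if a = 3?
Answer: 10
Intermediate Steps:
-(1 - 1*8) + a = -(1 - 1*8) + 3 = -(1 - 8) + 3 = -1*(-7) + 3 = 7 + 3 = 10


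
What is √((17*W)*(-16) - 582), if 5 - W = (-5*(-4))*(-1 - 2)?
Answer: I*√18262 ≈ 135.14*I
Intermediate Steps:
W = 65 (W = 5 - (-5*(-4))*(-1 - 2) = 5 - 20*(-3) = 5 - 1*(-60) = 5 + 60 = 65)
√((17*W)*(-16) - 582) = √((17*65)*(-16) - 582) = √(1105*(-16) - 582) = √(-17680 - 582) = √(-18262) = I*√18262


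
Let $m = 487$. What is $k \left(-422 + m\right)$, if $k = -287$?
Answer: $-18655$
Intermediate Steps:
$k \left(-422 + m\right) = - 287 \left(-422 + 487\right) = \left(-287\right) 65 = -18655$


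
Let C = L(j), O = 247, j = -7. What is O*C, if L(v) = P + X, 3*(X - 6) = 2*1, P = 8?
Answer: 10868/3 ≈ 3622.7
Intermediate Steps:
X = 20/3 (X = 6 + (2*1)/3 = 6 + (⅓)*2 = 6 + ⅔ = 20/3 ≈ 6.6667)
L(v) = 44/3 (L(v) = 8 + 20/3 = 44/3)
C = 44/3 ≈ 14.667
O*C = 247*(44/3) = 10868/3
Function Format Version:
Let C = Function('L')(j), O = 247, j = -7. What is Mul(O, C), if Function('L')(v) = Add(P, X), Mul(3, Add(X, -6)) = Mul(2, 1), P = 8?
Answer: Rational(10868, 3) ≈ 3622.7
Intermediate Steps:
X = Rational(20, 3) (X = Add(6, Mul(Rational(1, 3), Mul(2, 1))) = Add(6, Mul(Rational(1, 3), 2)) = Add(6, Rational(2, 3)) = Rational(20, 3) ≈ 6.6667)
Function('L')(v) = Rational(44, 3) (Function('L')(v) = Add(8, Rational(20, 3)) = Rational(44, 3))
C = Rational(44, 3) ≈ 14.667
Mul(O, C) = Mul(247, Rational(44, 3)) = Rational(10868, 3)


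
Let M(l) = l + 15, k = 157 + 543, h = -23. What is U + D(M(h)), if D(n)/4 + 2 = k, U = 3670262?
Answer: 3673054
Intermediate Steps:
k = 700
M(l) = 15 + l
D(n) = 2792 (D(n) = -8 + 4*700 = -8 + 2800 = 2792)
U + D(M(h)) = 3670262 + 2792 = 3673054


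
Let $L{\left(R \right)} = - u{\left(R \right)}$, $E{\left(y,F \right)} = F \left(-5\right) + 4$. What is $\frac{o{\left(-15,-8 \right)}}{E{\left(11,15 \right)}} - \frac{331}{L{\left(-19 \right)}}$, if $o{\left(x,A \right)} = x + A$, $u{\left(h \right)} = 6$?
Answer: $\frac{23639}{426} \approx 55.491$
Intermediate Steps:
$o{\left(x,A \right)} = A + x$
$E{\left(y,F \right)} = 4 - 5 F$ ($E{\left(y,F \right)} = - 5 F + 4 = 4 - 5 F$)
$L{\left(R \right)} = -6$ ($L{\left(R \right)} = \left(-1\right) 6 = -6$)
$\frac{o{\left(-15,-8 \right)}}{E{\left(11,15 \right)}} - \frac{331}{L{\left(-19 \right)}} = \frac{-8 - 15}{4 - 75} - \frac{331}{-6} = - \frac{23}{4 - 75} - - \frac{331}{6} = - \frac{23}{-71} + \frac{331}{6} = \left(-23\right) \left(- \frac{1}{71}\right) + \frac{331}{6} = \frac{23}{71} + \frac{331}{6} = \frac{23639}{426}$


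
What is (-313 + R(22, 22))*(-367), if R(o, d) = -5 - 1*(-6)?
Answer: 114504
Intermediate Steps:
R(o, d) = 1 (R(o, d) = -5 + 6 = 1)
(-313 + R(22, 22))*(-367) = (-313 + 1)*(-367) = -312*(-367) = 114504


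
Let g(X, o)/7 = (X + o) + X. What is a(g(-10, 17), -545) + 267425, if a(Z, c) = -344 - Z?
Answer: 267102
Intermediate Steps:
g(X, o) = 7*o + 14*X (g(X, o) = 7*((X + o) + X) = 7*(o + 2*X) = 7*o + 14*X)
a(g(-10, 17), -545) + 267425 = (-344 - (7*17 + 14*(-10))) + 267425 = (-344 - (119 - 140)) + 267425 = (-344 - 1*(-21)) + 267425 = (-344 + 21) + 267425 = -323 + 267425 = 267102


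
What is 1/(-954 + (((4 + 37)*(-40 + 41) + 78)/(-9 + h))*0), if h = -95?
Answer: -1/954 ≈ -0.0010482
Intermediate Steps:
1/(-954 + (((4 + 37)*(-40 + 41) + 78)/(-9 + h))*0) = 1/(-954 + (((4 + 37)*(-40 + 41) + 78)/(-9 - 95))*0) = 1/(-954 + ((41*1 + 78)/(-104))*0) = 1/(-954 + ((41 + 78)*(-1/104))*0) = 1/(-954 + (119*(-1/104))*0) = 1/(-954 - 119/104*0) = 1/(-954 + 0) = 1/(-954) = -1/954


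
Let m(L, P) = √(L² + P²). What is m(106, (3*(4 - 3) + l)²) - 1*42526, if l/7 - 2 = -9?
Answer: -42526 + 2*√1122173 ≈ -40407.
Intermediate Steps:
l = -49 (l = 14 + 7*(-9) = 14 - 63 = -49)
m(106, (3*(4 - 3) + l)²) - 1*42526 = √(106² + ((3*(4 - 3) - 49)²)²) - 1*42526 = √(11236 + ((3*1 - 49)²)²) - 42526 = √(11236 + ((3 - 49)²)²) - 42526 = √(11236 + ((-46)²)²) - 42526 = √(11236 + 2116²) - 42526 = √(11236 + 4477456) - 42526 = √4488692 - 42526 = 2*√1122173 - 42526 = -42526 + 2*√1122173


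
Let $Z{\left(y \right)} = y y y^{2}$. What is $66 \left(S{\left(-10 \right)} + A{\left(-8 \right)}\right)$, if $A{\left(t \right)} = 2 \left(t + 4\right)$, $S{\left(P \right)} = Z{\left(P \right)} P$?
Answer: $-6600528$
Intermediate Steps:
$Z{\left(y \right)} = y^{4}$ ($Z{\left(y \right)} = y^{2} y^{2} = y^{4}$)
$S{\left(P \right)} = P^{5}$ ($S{\left(P \right)} = P^{4} P = P^{5}$)
$A{\left(t \right)} = 8 + 2 t$ ($A{\left(t \right)} = 2 \left(4 + t\right) = 8 + 2 t$)
$66 \left(S{\left(-10 \right)} + A{\left(-8 \right)}\right) = 66 \left(\left(-10\right)^{5} + \left(8 + 2 \left(-8\right)\right)\right) = 66 \left(-100000 + \left(8 - 16\right)\right) = 66 \left(-100000 - 8\right) = 66 \left(-100008\right) = -6600528$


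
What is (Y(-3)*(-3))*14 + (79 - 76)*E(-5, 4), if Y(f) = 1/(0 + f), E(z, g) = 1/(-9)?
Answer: 41/3 ≈ 13.667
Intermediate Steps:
E(z, g) = -⅑
Y(f) = 1/f
(Y(-3)*(-3))*14 + (79 - 76)*E(-5, 4) = (-3/(-3))*14 + (79 - 76)*(-⅑) = -⅓*(-3)*14 + 3*(-⅑) = 1*14 - ⅓ = 14 - ⅓ = 41/3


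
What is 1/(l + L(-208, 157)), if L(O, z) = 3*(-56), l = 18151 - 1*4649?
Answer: 1/13334 ≈ 7.4996e-5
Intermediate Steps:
l = 13502 (l = 18151 - 4649 = 13502)
L(O, z) = -168
1/(l + L(-208, 157)) = 1/(13502 - 168) = 1/13334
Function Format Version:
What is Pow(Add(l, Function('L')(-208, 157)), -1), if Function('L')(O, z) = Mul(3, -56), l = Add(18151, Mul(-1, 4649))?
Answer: Rational(1, 13334) ≈ 7.4996e-5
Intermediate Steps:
l = 13502 (l = Add(18151, -4649) = 13502)
Function('L')(O, z) = -168
Pow(Add(l, Function('L')(-208, 157)), -1) = Pow(Add(13502, -168), -1) = Pow(13334, -1) = Rational(1, 13334)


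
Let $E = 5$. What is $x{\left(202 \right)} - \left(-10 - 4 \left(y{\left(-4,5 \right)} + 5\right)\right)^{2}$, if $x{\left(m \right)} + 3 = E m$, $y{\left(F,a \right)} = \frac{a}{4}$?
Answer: $-218$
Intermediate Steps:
$y{\left(F,a \right)} = \frac{a}{4}$ ($y{\left(F,a \right)} = a \frac{1}{4} = \frac{a}{4}$)
$x{\left(m \right)} = -3 + 5 m$
$x{\left(202 \right)} - \left(-10 - 4 \left(y{\left(-4,5 \right)} + 5\right)\right)^{2} = \left(-3 + 5 \cdot 202\right) - \left(-10 - 4 \left(\frac{1}{4} \cdot 5 + 5\right)\right)^{2} = \left(-3 + 1010\right) - \left(-10 - 4 \left(\frac{5}{4} + 5\right)\right)^{2} = 1007 - \left(-10 - 25\right)^{2} = 1007 - \left(-35\right)^{2} = 1007 - 1225 = -218$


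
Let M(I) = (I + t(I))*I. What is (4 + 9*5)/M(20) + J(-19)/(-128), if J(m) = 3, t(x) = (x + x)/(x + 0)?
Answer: 619/7040 ≈ 0.087926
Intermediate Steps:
t(x) = 2 (t(x) = (2*x)/x = 2)
M(I) = I*(2 + I) (M(I) = (I + 2)*I = (2 + I)*I = I*(2 + I))
(4 + 9*5)/M(20) + J(-19)/(-128) = (4 + 9*5)/((20*(2 + 20))) + 3/(-128) = (4 + 45)/((20*22)) + 3*(-1/128) = 49/440 - 3/128 = 619/7040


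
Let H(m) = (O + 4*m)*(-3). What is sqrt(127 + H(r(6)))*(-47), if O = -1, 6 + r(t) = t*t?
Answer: -47*I*sqrt(230) ≈ -712.79*I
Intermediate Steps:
r(t) = -6 + t**2 (r(t) = -6 + t*t = -6 + t**2)
H(m) = 3 - 12*m (H(m) = (-1 + 4*m)*(-3) = 3 - 12*m)
sqrt(127 + H(r(6)))*(-47) = sqrt(127 + (3 - 12*(-6 + 6**2)))*(-47) = sqrt(127 + (3 - 12*(-6 + 36)))*(-47) = sqrt(127 + (3 - 12*30))*(-47) = sqrt(127 + (3 - 360))*(-47) = sqrt(127 - 357)*(-47) = sqrt(-230)*(-47) = (I*sqrt(230))*(-47) = -47*I*sqrt(230)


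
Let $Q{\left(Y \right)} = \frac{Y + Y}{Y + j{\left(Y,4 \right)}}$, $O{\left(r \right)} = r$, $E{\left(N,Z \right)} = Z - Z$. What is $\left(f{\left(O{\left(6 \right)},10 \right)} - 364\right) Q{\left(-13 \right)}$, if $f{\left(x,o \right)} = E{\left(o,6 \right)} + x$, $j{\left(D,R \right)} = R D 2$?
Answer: $- \frac{716}{9} \approx -79.556$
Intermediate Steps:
$E{\left(N,Z \right)} = 0$
$j{\left(D,R \right)} = 2 D R$ ($j{\left(D,R \right)} = D R 2 = 2 D R$)
$f{\left(x,o \right)} = x$ ($f{\left(x,o \right)} = 0 + x = x$)
$Q{\left(Y \right)} = \frac{2}{9}$ ($Q{\left(Y \right)} = \frac{Y + Y}{Y + 2 Y 4} = \frac{2 Y}{Y + 8 Y} = \frac{2 Y}{9 Y} = 2 Y \frac{1}{9 Y} = \frac{2}{9}$)
$\left(f{\left(O{\left(6 \right)},10 \right)} - 364\right) Q{\left(-13 \right)} = \left(6 - 364\right) \frac{2}{9} = \left(-358\right) \frac{2}{9} = - \frac{716}{9}$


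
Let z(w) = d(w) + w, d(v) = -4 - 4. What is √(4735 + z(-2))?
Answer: 15*√21 ≈ 68.739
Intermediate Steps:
d(v) = -8
z(w) = -8 + w
√(4735 + z(-2)) = √(4735 + (-8 - 2)) = √(4735 - 10) = √4725 = 15*√21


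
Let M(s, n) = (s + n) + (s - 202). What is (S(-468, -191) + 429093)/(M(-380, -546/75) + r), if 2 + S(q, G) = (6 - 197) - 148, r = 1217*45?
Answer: 10718800/1344893 ≈ 7.9700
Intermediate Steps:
r = 54765
M(s, n) = -202 + n + 2*s (M(s, n) = (n + s) + (-202 + s) = -202 + n + 2*s)
S(q, G) = -341 (S(q, G) = -2 + ((6 - 197) - 148) = -2 + (-191 - 148) = -2 - 339 = -341)
(S(-468, -191) + 429093)/(M(-380, -546/75) + r) = (-341 + 429093)/((-202 - 546/75 + 2*(-380)) + 54765) = 428752/((-202 - 546*1/75 - 760) + 54765) = 428752/((-202 - 182/25 - 760) + 54765) = 428752/(-24232/25 + 54765) = 428752/(1344893/25) = 428752*(25/1344893) = 10718800/1344893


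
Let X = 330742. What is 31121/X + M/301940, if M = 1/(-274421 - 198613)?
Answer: 2222473319315209/23619590329091160 ≈ 0.094095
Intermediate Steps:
M = -1/473034 (M = 1/(-473034) = -1/473034 ≈ -2.1140e-6)
31121/X + M/301940 = 31121/330742 - 1/473034/301940 = 31121*(1/330742) - 1/473034*1/301940 = 31121/330742 - 1/142827885960 = 2222473319315209/23619590329091160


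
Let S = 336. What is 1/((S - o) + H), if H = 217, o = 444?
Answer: 1/109 ≈ 0.0091743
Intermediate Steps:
1/((S - o) + H) = 1/((336 - 1*444) + 217) = 1/((336 - 444) + 217) = 1/(-108 + 217) = 1/109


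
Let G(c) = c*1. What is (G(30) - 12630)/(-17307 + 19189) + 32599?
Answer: 30669359/941 ≈ 32592.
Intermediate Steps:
G(c) = c
(G(30) - 12630)/(-17307 + 19189) + 32599 = (30 - 12630)/(-17307 + 19189) + 32599 = -12600/1882 + 32599 = -12600*1/1882 + 32599 = -6300/941 + 32599 = 30669359/941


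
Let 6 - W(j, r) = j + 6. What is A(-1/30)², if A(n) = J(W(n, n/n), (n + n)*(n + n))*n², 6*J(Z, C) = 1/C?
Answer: 1/576 ≈ 0.0017361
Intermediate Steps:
W(j, r) = -j (W(j, r) = 6 - (j + 6) = 6 - (6 + j) = 6 + (-6 - j) = -j)
J(Z, C) = 1/(6*C)
A(n) = 1/24 (A(n) = (1/(6*(((n + n)*(n + n)))))*n² = (1/(6*(((2*n)*(2*n)))))*n² = (1/(6*((4*n²))))*n² = ((1/(4*n²))/6)*n² = (1/(24*n²))*n² = 1/24)
A(-1/30)² = (1/24)² = 1/576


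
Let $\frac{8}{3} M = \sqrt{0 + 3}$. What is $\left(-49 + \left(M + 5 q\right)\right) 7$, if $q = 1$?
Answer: $-308 + \frac{21 \sqrt{3}}{8} \approx -303.45$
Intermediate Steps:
$M = \frac{3 \sqrt{3}}{8}$ ($M = \frac{3 \sqrt{0 + 3}}{8} = \frac{3 \sqrt{3}}{8} \approx 0.64952$)
$\left(-49 + \left(M + 5 q\right)\right) 7 = \left(-49 + \left(\frac{3 \sqrt{3}}{8} + 5 \cdot 1\right)\right) 7 = \left(-49 + \left(\frac{3 \sqrt{3}}{8} + 5\right)\right) 7 = \left(-49 + \left(5 + \frac{3 \sqrt{3}}{8}\right)\right) 7 = \left(-44 + \frac{3 \sqrt{3}}{8}\right) 7 = -308 + \frac{21 \sqrt{3}}{8}$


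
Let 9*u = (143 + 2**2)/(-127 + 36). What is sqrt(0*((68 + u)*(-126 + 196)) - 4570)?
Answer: I*sqrt(4570) ≈ 67.602*I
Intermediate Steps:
u = -7/39 (u = ((143 + 2**2)/(-127 + 36))/9 = ((143 + 4)/(-91))/9 = (147*(-1/91))/9 = (1/9)*(-21/13) = -7/39 ≈ -0.17949)
sqrt(0*((68 + u)*(-126 + 196)) - 4570) = sqrt(0*((68 - 7/39)*(-126 + 196)) - 4570) = sqrt(0*((2645/39)*70) - 4570) = sqrt(0*(185150/39) - 4570) = sqrt(0 - 4570) = sqrt(-4570) = I*sqrt(4570)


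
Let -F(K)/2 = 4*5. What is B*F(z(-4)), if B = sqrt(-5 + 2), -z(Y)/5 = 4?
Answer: -40*I*sqrt(3) ≈ -69.282*I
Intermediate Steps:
z(Y) = -20 (z(Y) = -5*4 = -20)
F(K) = -40 (F(K) = -8*5 = -2*20 = -40)
B = I*sqrt(3) (B = sqrt(-3) = I*sqrt(3) ≈ 1.732*I)
B*F(z(-4)) = (I*sqrt(3))*(-40) = -40*I*sqrt(3)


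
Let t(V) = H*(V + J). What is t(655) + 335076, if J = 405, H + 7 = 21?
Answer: 349916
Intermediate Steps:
H = 14 (H = -7 + 21 = 14)
t(V) = 5670 + 14*V (t(V) = 14*(V + 405) = 14*(405 + V) = 5670 + 14*V)
t(655) + 335076 = (5670 + 14*655) + 335076 = (5670 + 9170) + 335076 = 14840 + 335076 = 349916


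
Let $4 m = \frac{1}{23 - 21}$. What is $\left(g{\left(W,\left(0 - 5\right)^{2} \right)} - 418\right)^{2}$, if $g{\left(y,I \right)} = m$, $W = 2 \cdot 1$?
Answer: $\frac{11175649}{64} \approx 1.7462 \cdot 10^{5}$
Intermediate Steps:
$m = \frac{1}{8}$ ($m = \frac{1}{4 \left(23 - 21\right)} = \frac{1}{4 \cdot 2} = \frac{1}{4} \cdot \frac{1}{2} = \frac{1}{8} \approx 0.125$)
$W = 2$
$g{\left(y,I \right)} = \frac{1}{8}$
$\left(g{\left(W,\left(0 - 5\right)^{2} \right)} - 418\right)^{2} = \left(\frac{1}{8} - 418\right)^{2} = \left(- \frac{3343}{8}\right)^{2} = \frac{11175649}{64}$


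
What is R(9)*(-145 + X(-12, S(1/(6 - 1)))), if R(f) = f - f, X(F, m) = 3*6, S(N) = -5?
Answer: 0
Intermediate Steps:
X(F, m) = 18
R(f) = 0
R(9)*(-145 + X(-12, S(1/(6 - 1)))) = 0*(-145 + 18) = 0*(-127) = 0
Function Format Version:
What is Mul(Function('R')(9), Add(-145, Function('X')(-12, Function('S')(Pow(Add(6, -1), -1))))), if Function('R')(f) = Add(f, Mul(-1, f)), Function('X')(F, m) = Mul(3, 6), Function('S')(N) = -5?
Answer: 0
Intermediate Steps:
Function('X')(F, m) = 18
Function('R')(f) = 0
Mul(Function('R')(9), Add(-145, Function('X')(-12, Function('S')(Pow(Add(6, -1), -1))))) = Mul(0, Add(-145, 18)) = Mul(0, -127) = 0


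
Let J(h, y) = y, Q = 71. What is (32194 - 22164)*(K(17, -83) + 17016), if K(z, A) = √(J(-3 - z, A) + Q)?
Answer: 170670480 + 20060*I*√3 ≈ 1.7067e+8 + 34745.0*I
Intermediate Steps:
K(z, A) = √(71 + A) (K(z, A) = √(A + 71) = √(71 + A))
(32194 - 22164)*(K(17, -83) + 17016) = (32194 - 22164)*(√(71 - 83) + 17016) = 10030*(√(-12) + 17016) = 10030*(2*I*√3 + 17016) = 10030*(17016 + 2*I*√3) = 170670480 + 20060*I*√3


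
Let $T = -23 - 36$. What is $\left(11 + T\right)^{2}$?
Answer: $2304$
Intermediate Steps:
$T = -59$ ($T = -23 - 36 = -59$)
$\left(11 + T\right)^{2} = \left(11 - 59\right)^{2} = \left(-48\right)^{2} = 2304$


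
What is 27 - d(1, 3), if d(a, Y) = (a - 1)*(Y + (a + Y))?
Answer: 27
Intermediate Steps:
d(a, Y) = (-1 + a)*(a + 2*Y) (d(a, Y) = (-1 + a)*(Y + (Y + a)) = (-1 + a)*(a + 2*Y))
27 - d(1, 3) = 27 - (1² - 1*1 - 2*3 + 2*3*1) = 27 - (1 - 1 - 6 + 6) = 27 - 1*0 = 27 + 0 = 27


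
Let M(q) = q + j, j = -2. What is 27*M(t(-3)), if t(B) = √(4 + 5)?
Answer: 27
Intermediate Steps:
t(B) = 3 (t(B) = √9 = 3)
M(q) = -2 + q (M(q) = q - 2 = -2 + q)
27*M(t(-3)) = 27*(-2 + 3) = 27*1 = 27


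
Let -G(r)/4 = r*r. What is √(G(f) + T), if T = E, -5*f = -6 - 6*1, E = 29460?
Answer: 2*√183981/5 ≈ 171.57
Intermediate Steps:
f = 12/5 (f = -(-6 - 6*1)/5 = -(-6 - 6)/5 = -⅕*(-12) = 12/5 ≈ 2.4000)
G(r) = -4*r² (G(r) = -4*r*r = -4*r²)
T = 29460
√(G(f) + T) = √(-4*(12/5)² + 29460) = √(-4*144/25 + 29460) = √(-576/25 + 29460) = √(735924/25) = 2*√183981/5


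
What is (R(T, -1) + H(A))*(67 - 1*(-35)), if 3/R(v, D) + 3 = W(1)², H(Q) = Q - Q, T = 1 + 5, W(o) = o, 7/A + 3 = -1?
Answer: -153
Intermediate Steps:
A = -7/4 (A = 7/(-3 - 1) = 7/(-4) = 7*(-¼) = -7/4 ≈ -1.7500)
T = 6
H(Q) = 0
R(v, D) = -3/2 (R(v, D) = 3/(-3 + 1²) = 3/(-3 + 1) = 3/(-2) = 3*(-½) = -3/2)
(R(T, -1) + H(A))*(67 - 1*(-35)) = (-3/2 + 0)*(67 - 1*(-35)) = -3*(67 + 35)/2 = -3/2*102 = -153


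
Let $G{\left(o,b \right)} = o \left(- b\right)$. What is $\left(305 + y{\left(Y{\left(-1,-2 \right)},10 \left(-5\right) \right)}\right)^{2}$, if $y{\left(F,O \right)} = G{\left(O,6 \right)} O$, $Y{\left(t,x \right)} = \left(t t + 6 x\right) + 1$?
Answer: $215943025$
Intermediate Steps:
$Y{\left(t,x \right)} = 1 + t^{2} + 6 x$ ($Y{\left(t,x \right)} = \left(t^{2} + 6 x\right) + 1 = 1 + t^{2} + 6 x$)
$G{\left(o,b \right)} = - b o$
$y{\left(F,O \right)} = - 6 O^{2}$ ($y{\left(F,O \right)} = \left(-1\right) 6 O O = - 6 O O = - 6 O^{2}$)
$\left(305 + y{\left(Y{\left(-1,-2 \right)},10 \left(-5\right) \right)}\right)^{2} = \left(305 - 6 \left(10 \left(-5\right)\right)^{2}\right)^{2} = \left(305 - 6 \left(-50\right)^{2}\right)^{2} = \left(305 - 15000\right)^{2} = \left(-14695\right)^{2} = 215943025$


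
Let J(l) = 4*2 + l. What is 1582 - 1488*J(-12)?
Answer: 7534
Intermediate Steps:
J(l) = 8 + l
1582 - 1488*J(-12) = 1582 - 1488*(8 - 12) = 1582 - 1488*(-4) = 1582 + 5952 = 7534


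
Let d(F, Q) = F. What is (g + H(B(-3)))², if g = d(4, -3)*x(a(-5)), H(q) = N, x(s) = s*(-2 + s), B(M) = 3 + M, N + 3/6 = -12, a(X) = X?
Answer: 65025/4 ≈ 16256.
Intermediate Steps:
N = -25/2 (N = -½ - 12 = -25/2 ≈ -12.500)
H(q) = -25/2
g = 140 (g = 4*(-5*(-2 - 5)) = 4*(-5*(-7)) = 4*35 = 140)
(g + H(B(-3)))² = (140 - 25/2)² = (255/2)² = 65025/4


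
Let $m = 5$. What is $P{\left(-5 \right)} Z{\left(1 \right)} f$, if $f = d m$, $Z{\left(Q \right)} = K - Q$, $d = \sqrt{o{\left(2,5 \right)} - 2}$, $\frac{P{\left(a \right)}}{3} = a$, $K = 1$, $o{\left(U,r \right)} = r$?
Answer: $0$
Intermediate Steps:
$P{\left(a \right)} = 3 a$
$d = \sqrt{3}$ ($d = \sqrt{5 - 2} = \sqrt{3} \approx 1.732$)
$Z{\left(Q \right)} = 1 - Q$
$f = 5 \sqrt{3}$ ($f = \sqrt{3} \cdot 5 = 5 \sqrt{3} \approx 8.6602$)
$P{\left(-5 \right)} Z{\left(1 \right)} f = 3 \left(-5\right) \left(1 - 1\right) 5 \sqrt{3} = - 15 \left(1 - 1\right) 5 \sqrt{3} = \left(-15\right) 0 \cdot 5 \sqrt{3} = 0 \cdot 5 \sqrt{3} = 0$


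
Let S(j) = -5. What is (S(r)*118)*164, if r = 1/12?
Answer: -96760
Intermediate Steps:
r = 1/12 ≈ 0.083333
(S(r)*118)*164 = -5*118*164 = -590*164 = -96760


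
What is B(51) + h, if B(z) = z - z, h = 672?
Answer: 672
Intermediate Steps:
B(z) = 0
B(51) + h = 0 + 672 = 672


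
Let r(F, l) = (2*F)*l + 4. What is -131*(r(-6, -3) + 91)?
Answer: -17161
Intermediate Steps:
r(F, l) = 4 + 2*F*l (r(F, l) = 2*F*l + 4 = 4 + 2*F*l)
-131*(r(-6, -3) + 91) = -131*((4 + 2*(-6)*(-3)) + 91) = -131*((4 + 36) + 91) = -131*(40 + 91) = -131*131 = -17161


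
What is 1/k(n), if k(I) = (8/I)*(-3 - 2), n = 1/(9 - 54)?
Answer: 1/1800 ≈ 0.00055556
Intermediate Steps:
n = -1/45 (n = 1/(-45) = -1/45 ≈ -0.022222)
k(I) = -40/I (k(I) = (8/I)*(-5) = -40/I)
1/k(n) = 1/(-40/(-1/45)) = 1/(-40*(-45)) = 1/1800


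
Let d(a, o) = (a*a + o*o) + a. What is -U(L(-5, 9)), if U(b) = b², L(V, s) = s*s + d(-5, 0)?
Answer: -10201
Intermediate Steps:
d(a, o) = a + a² + o² (d(a, o) = (a² + o²) + a = a + a² + o²)
L(V, s) = 20 + s² (L(V, s) = s*s + (-5 + (-5)² + 0²) = s² + (-5 + 25 + 0) = s² + 20 = 20 + s²)
-U(L(-5, 9)) = -(20 + 9²)² = -(20 + 81)² = -1*101² = -1*10201 = -10201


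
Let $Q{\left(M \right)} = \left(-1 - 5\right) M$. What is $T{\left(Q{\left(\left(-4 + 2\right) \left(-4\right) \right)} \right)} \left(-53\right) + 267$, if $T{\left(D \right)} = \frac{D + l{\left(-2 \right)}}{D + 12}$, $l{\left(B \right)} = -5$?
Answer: $\frac{6803}{36} \approx 188.97$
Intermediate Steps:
$Q{\left(M \right)} = - 6 M$
$T{\left(D \right)} = \frac{-5 + D}{12 + D}$ ($T{\left(D \right)} = \frac{D - 5}{D + 12} = \frac{-5 + D}{12 + D}$)
$T{\left(Q{\left(\left(-4 + 2\right) \left(-4\right) \right)} \right)} \left(-53\right) + 267 = \frac{-5 - 6 \left(-4 + 2\right) \left(-4\right)}{12 - 6 \left(-4 + 2\right) \left(-4\right)} \left(-53\right) + 267 = \frac{-5 - 6 \left(\left(-2\right) \left(-4\right)\right)}{12 - 6 \left(\left(-2\right) \left(-4\right)\right)} \left(-53\right) + 267 = \frac{-5 - 48}{12 - 48} \left(-53\right) + 267 = \frac{1}{-36} \left(-53\right) \left(-53\right) + 267 = \left(- \frac{1}{36}\right) \left(-53\right) \left(-53\right) + 267 = \frac{53}{36} \left(-53\right) + 267 = - \frac{2809}{36} + 267 = \frac{6803}{36}$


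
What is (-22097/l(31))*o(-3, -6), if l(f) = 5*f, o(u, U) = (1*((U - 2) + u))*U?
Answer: -1458402/155 ≈ -9409.0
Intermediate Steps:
o(u, U) = U*(-2 + U + u) (o(u, U) = (1*((-2 + U) + u))*U = (1*(-2 + U + u))*U = (-2 + U + u)*U = U*(-2 + U + u))
(-22097/l(31))*o(-3, -6) = (-22097/(5*31))*(-6*(-2 - 6 - 3)) = (-22097/155)*(-6*(-11)) = -22097*1/155*66 = -22097/155*66 = -1458402/155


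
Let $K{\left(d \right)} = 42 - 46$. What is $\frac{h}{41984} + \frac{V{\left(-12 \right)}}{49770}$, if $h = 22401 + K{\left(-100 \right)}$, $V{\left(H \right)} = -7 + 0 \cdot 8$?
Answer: $\frac{79600343}{149253120} \approx 0.53332$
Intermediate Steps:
$K{\left(d \right)} = -4$
$V{\left(H \right)} = -7$ ($V{\left(H \right)} = -7 + 0 = -7$)
$h = 22397$ ($h = 22401 - 4 = 22397$)
$\frac{h}{41984} + \frac{V{\left(-12 \right)}}{49770} = \frac{22397}{41984} - \frac{7}{49770} = 22397 \cdot \frac{1}{41984} - \frac{1}{7110} = \frac{22397}{41984} - \frac{1}{7110} = \frac{79600343}{149253120}$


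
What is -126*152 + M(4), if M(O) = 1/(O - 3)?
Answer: -19151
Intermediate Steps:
M(O) = 1/(-3 + O)
-126*152 + M(4) = -126*152 + 1/(-3 + 4) = -19152 + 1/1 = -19152 + 1 = -19151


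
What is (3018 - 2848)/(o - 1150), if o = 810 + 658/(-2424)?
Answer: -206040/412409 ≈ -0.49960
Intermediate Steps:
o = 981391/1212 (o = 810 + 658*(-1/2424) = 810 - 329/1212 = 981391/1212 ≈ 809.73)
(3018 - 2848)/(o - 1150) = (3018 - 2848)/(981391/1212 - 1150) = 170/(-412409/1212) = 170*(-1212/412409) = -206040/412409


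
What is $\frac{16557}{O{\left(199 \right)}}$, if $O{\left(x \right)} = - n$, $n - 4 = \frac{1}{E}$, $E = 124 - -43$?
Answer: $- \frac{921673}{223} \approx -4133.1$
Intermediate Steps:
$E = 167$ ($E = 124 + 43 = 167$)
$n = \frac{669}{167}$ ($n = 4 + \frac{1}{167} = \frac{669}{167} \approx 4.006$)
$O{\left(x \right)} = - \frac{669}{167}$ ($O{\left(x \right)} = \left(-1\right) \frac{669}{167} = - \frac{669}{167}$)
$\frac{16557}{O{\left(199 \right)}} = \frac{16557}{- \frac{669}{167}} = 16557 \left(- \frac{167}{669}\right) = - \frac{921673}{223}$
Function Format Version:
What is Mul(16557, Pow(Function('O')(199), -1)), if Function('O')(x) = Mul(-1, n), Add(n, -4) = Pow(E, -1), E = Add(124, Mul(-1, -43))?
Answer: Rational(-921673, 223) ≈ -4133.1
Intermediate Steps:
E = 167 (E = Add(124, 43) = 167)
n = Rational(669, 167) (n = Add(4, Pow(167, -1)) = Add(4, Rational(1, 167)) = Rational(669, 167) ≈ 4.0060)
Function('O')(x) = Rational(-669, 167) (Function('O')(x) = Mul(-1, Rational(669, 167)) = Rational(-669, 167))
Mul(16557, Pow(Function('O')(199), -1)) = Mul(16557, Pow(Rational(-669, 167), -1)) = Mul(16557, Rational(-167, 669)) = Rational(-921673, 223)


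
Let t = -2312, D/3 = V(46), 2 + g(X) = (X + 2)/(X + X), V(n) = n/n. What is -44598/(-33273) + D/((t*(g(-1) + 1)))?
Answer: 17196187/12821196 ≈ 1.3412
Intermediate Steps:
V(n) = 1
g(X) = -2 + (2 + X)/(2*X) (g(X) = -2 + (X + 2)/(X + X) = -2 + (2 + X)/((2*X)) = -2 + (2 + X)*(1/(2*X)) = -2 + (2 + X)/(2*X))
D = 3 (D = 3*1 = 3)
-44598/(-33273) + D/((t*(g(-1) + 1))) = -44598/(-33273) + 3/((-2312*((-3/2 + 1/(-1)) + 1))) = -44598*(-1/33273) + 3/((-2312*((-3/2 - 1) + 1))) = 14866/11091 + 3/((-2312*(-5/2 + 1))) = 14866/11091 + 3/((-2312*(-3/2))) = 14866/11091 + 3/3468 = 14866/11091 + 3*(1/3468) = 14866/11091 + 1/1156 = 17196187/12821196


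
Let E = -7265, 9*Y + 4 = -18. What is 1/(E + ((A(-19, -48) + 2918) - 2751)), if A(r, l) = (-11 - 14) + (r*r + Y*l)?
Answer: -3/19934 ≈ -0.00015050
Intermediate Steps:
Y = -22/9 (Y = -4/9 + (⅑)*(-18) = -4/9 - 2 = -22/9 ≈ -2.4444)
A(r, l) = -25 + r² - 22*l/9 (A(r, l) = (-11 - 14) + (r*r - 22*l/9) = -25 + (r² - 22*l/9) = -25 + r² - 22*l/9)
1/(E + ((A(-19, -48) + 2918) - 2751)) = 1/(-7265 + (((-25 + (-19)² - 22/9*(-48)) + 2918) - 2751)) = 1/(-7265 + (((-25 + 361 + 352/3) + 2918) - 2751)) = 1/(-7265 + ((1360/3 + 2918) - 2751)) = 1/(-7265 + (10114/3 - 2751)) = 1/(-7265 + 1861/3) = 1/(-19934/3) = -3/19934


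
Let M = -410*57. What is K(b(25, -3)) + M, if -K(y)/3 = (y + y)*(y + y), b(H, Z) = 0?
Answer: -23370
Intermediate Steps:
K(y) = -12*y² (K(y) = -3*(y + y)*(y + y) = -3*2*y*2*y = -12*y²)
M = -23370
K(b(25, -3)) + M = -12*0² - 23370 = -12*0 - 23370 = 0 - 23370 = -23370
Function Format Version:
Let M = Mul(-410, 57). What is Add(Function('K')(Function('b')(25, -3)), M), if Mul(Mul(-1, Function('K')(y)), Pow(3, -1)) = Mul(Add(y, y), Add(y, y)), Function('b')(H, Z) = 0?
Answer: -23370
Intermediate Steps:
Function('K')(y) = Mul(-12, Pow(y, 2)) (Function('K')(y) = Mul(-3, Mul(Add(y, y), Add(y, y))) = Mul(-3, Mul(Mul(2, y), Mul(2, y))) = Mul(-3, Mul(4, Pow(y, 2))) = Mul(-12, Pow(y, 2)))
M = -23370
Add(Function('K')(Function('b')(25, -3)), M) = Add(Mul(-12, Pow(0, 2)), -23370) = Add(Mul(-12, 0), -23370) = Add(0, -23370) = -23370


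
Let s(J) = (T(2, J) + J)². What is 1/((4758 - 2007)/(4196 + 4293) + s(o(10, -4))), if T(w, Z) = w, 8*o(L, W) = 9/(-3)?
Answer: 543296/1610705 ≈ 0.33730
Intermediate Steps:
o(L, W) = -3/8 (o(L, W) = (9/(-3))/8 = (9*(-⅓))/8 = (⅛)*(-3) = -3/8)
s(J) = (2 + J)²
1/((4758 - 2007)/(4196 + 4293) + s(o(10, -4))) = 1/((4758 - 2007)/(4196 + 4293) + (2 - 3/8)²) = 1/(2751/8489 + (13/8)²) = 1/(2751*(1/8489) + 169/64) = 1/(2751/8489 + 169/64) = 1/(1610705/543296) = 543296/1610705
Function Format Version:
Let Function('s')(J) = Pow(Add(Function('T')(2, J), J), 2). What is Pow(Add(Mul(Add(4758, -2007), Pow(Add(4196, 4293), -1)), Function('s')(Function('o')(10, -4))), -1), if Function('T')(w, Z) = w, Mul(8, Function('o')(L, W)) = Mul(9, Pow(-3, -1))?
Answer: Rational(543296, 1610705) ≈ 0.33730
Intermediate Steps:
Function('o')(L, W) = Rational(-3, 8) (Function('o')(L, W) = Mul(Rational(1, 8), Mul(9, Pow(-3, -1))) = Mul(Rational(1, 8), Mul(9, Rational(-1, 3))) = Mul(Rational(1, 8), -3) = Rational(-3, 8))
Function('s')(J) = Pow(Add(2, J), 2)
Pow(Add(Mul(Add(4758, -2007), Pow(Add(4196, 4293), -1)), Function('s')(Function('o')(10, -4))), -1) = Pow(Add(Mul(Add(4758, -2007), Pow(Add(4196, 4293), -1)), Pow(Add(2, Rational(-3, 8)), 2)), -1) = Pow(Add(Mul(2751, Pow(8489, -1)), Pow(Rational(13, 8), 2)), -1) = Pow(Add(Mul(2751, Rational(1, 8489)), Rational(169, 64)), -1) = Pow(Add(Rational(2751, 8489), Rational(169, 64)), -1) = Pow(Rational(1610705, 543296), -1) = Rational(543296, 1610705)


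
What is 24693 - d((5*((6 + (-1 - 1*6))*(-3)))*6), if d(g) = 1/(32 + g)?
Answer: 3012545/122 ≈ 24693.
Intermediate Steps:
24693 - d((5*((6 + (-1 - 1*6))*(-3)))*6) = 24693 - 1/(32 + (5*((6 + (-1 - 1*6))*(-3)))*6) = 24693 - 1/(32 + (5*((6 + (-1 - 6))*(-3)))*6) = 24693 - 1/(32 + (5*((6 - 7)*(-3)))*6) = 24693 - 1/(32 + (5*(-1*(-3)))*6) = 24693 - 1/(32 + (5*3)*6) = 24693 - 1/(32 + 15*6) = 24693 - 1/(32 + 90) = 24693 - 1/122 = 3012545/122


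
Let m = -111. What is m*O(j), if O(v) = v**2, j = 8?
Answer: -7104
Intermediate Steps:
m*O(j) = -111*8**2 = -111*64 = -7104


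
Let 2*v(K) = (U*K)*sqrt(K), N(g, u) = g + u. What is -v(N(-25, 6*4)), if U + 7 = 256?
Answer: 249*I/2 ≈ 124.5*I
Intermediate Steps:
U = 249 (U = -7 + 256 = 249)
v(K) = 249*K**(3/2)/2 (v(K) = ((249*K)*sqrt(K))/2 = (249*K**(3/2))/2 = 249*K**(3/2)/2)
-v(N(-25, 6*4)) = -249*(-25 + 6*4)**(3/2)/2 = -249*(-25 + 24)**(3/2)/2 = -249*(-1)**(3/2)/2 = -249*(-I)/2 = -(-249)*I/2 = 249*I/2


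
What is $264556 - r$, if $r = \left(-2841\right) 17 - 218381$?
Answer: $531234$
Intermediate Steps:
$r = -266678$ ($r = -48297 - 218381 = -266678$)
$264556 - r = 264556 - -266678 = 264556 + 266678 = 531234$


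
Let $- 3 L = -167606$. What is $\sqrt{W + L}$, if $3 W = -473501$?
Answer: $i \sqrt{101965} \approx 319.32 i$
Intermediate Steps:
$W = - \frac{473501}{3}$ ($W = \frac{1}{3} \left(-473501\right) = - \frac{473501}{3} \approx -1.5783 \cdot 10^{5}$)
$L = \frac{167606}{3}$ ($L = \left(- \frac{1}{3}\right) \left(-167606\right) = \frac{167606}{3} \approx 55869.0$)
$\sqrt{W + L} = \sqrt{- \frac{473501}{3} + \frac{167606}{3}} = \sqrt{-101965} = i \sqrt{101965}$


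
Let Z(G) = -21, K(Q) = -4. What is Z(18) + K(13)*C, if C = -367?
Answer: 1447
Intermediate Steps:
Z(18) + K(13)*C = -21 - 4*(-367) = -21 + 1468 = 1447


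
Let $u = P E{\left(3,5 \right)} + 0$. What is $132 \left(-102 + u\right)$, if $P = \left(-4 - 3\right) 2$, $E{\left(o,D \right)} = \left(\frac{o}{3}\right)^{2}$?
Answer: $-15312$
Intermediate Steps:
$E{\left(o,D \right)} = \frac{o^{2}}{9}$ ($E{\left(o,D \right)} = \left(o \frac{1}{3}\right)^{2} = \left(\frac{o}{3}\right)^{2} = \frac{o^{2}}{9}$)
$P = -14$ ($P = \left(-7\right) 2 = -14$)
$u = -14$ ($u = - 14 \frac{3^{2}}{9} + 0 = - 14 \cdot \frac{1}{9} \cdot 9 + 0 = \left(-14\right) 1 + 0 = -14 + 0 = -14$)
$132 \left(-102 + u\right) = 132 \left(-102 - 14\right) = 132 \left(-116\right) = -15312$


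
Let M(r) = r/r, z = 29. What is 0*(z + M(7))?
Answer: 0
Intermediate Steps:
M(r) = 1
0*(z + M(7)) = 0*(29 + 1) = 0*30 = 0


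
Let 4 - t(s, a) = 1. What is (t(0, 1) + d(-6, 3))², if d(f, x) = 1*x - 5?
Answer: 1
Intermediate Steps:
t(s, a) = 3 (t(s, a) = 4 - 1*1 = 4 - 1 = 3)
d(f, x) = -5 + x (d(f, x) = x - 5 = -5 + x)
(t(0, 1) + d(-6, 3))² = (3 + (-5 + 3))² = (3 - 2)² = 1² = 1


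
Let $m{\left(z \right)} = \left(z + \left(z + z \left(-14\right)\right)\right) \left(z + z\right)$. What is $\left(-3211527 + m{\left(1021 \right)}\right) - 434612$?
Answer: $-28664723$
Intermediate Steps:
$m{\left(z \right)} = - 24 z^{2}$ ($m{\left(z \right)} = \left(z + \left(z - 14 z\right)\right) 2 z = \left(z - 13 z\right) 2 z = - 12 z 2 z = - 24 z^{2}$)
$\left(-3211527 + m{\left(1021 \right)}\right) - 434612 = \left(-3211527 - 24 \cdot 1021^{2}\right) - 434612 = \left(-3211527 - 25018584\right) - 434612 = -28230111 - 434612 = -28664723$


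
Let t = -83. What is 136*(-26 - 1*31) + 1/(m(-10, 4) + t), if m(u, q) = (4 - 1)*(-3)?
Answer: -713185/92 ≈ -7752.0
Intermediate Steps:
m(u, q) = -9 (m(u, q) = 3*(-3) = -9)
136*(-26 - 1*31) + 1/(m(-10, 4) + t) = 136*(-26 - 1*31) + 1/(-9 - 83) = 136*(-26 - 31) + 1/(-92) = 136*(-57) - 1/92 = -7752 - 1/92 = -713185/92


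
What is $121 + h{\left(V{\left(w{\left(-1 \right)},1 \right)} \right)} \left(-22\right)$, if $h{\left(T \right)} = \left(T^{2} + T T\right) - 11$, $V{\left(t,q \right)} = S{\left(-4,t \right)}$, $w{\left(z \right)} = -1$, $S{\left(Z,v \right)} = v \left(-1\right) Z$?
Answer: $-341$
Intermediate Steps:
$S{\left(Z,v \right)} = - Z v$ ($S{\left(Z,v \right)} = - v Z = - Z v$)
$V{\left(t,q \right)} = 4 t$ ($V{\left(t,q \right)} = \left(-1\right) \left(-4\right) t = 4 t$)
$h{\left(T \right)} = -11 + 2 T^{2}$ ($h{\left(T \right)} = \left(T^{2} + T^{2}\right) - 11 = 2 T^{2} - 11 = -11 + 2 T^{2}$)
$121 + h{\left(V{\left(w{\left(-1 \right)},1 \right)} \right)} \left(-22\right) = 121 + \left(-11 + 2 \left(4 \left(-1\right)\right)^{2}\right) \left(-22\right) = 121 + \left(-11 + 2 \left(-4\right)^{2}\right) \left(-22\right) = 121 + \left(-11 + 2 \cdot 16\right) \left(-22\right) = 121 + \left(-11 + 32\right) \left(-22\right) = 121 + 21 \left(-22\right) = 121 - 462 = -341$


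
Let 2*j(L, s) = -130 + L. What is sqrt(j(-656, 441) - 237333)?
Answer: 3*I*sqrt(26414) ≈ 487.57*I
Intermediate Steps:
j(L, s) = -65 + L/2 (j(L, s) = (-130 + L)/2 = -65 + L/2)
sqrt(j(-656, 441) - 237333) = sqrt((-65 + (1/2)*(-656)) - 237333) = sqrt((-65 - 328) - 237333) = sqrt(-393 - 237333) = sqrt(-237726) = 3*I*sqrt(26414)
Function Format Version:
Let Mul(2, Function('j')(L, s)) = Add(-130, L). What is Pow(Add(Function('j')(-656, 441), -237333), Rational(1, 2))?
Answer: Mul(3, I, Pow(26414, Rational(1, 2))) ≈ Mul(487.57, I)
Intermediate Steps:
Function('j')(L, s) = Add(-65, Mul(Rational(1, 2), L)) (Function('j')(L, s) = Mul(Rational(1, 2), Add(-130, L)) = Add(-65, Mul(Rational(1, 2), L)))
Pow(Add(Function('j')(-656, 441), -237333), Rational(1, 2)) = Pow(Add(Add(-65, Mul(Rational(1, 2), -656)), -237333), Rational(1, 2)) = Pow(Add(Add(-65, -328), -237333), Rational(1, 2)) = Pow(Add(-393, -237333), Rational(1, 2)) = Pow(-237726, Rational(1, 2)) = Mul(3, I, Pow(26414, Rational(1, 2)))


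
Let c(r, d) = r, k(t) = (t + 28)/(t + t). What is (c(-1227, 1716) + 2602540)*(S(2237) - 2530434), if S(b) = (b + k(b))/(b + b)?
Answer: -131758760106667003453/20016676 ≈ -6.5824e+12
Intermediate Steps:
k(t) = (28 + t)/(2*t) (k(t) = (28 + t)/((2*t)) = (28 + t)*(1/(2*t)) = (28 + t)/(2*t))
S(b) = (b + (28 + b)/(2*b))/(2*b) (S(b) = (b + (28 + b)/(2*b))/(b + b) = (b + (28 + b)/(2*b))/((2*b)) = (b + (28 + b)/(2*b))*(1/(2*b)) = (b + (28 + b)/(2*b))/(2*b))
(c(-1227, 1716) + 2602540)*(S(2237) - 2530434) = (-1227 + 2602540)*((¼)*(28 + 2237 + 2*2237²)/2237² - 2530434) = 2601313*((¼)*(1/5004169)*(28 + 2237 + 2*5004169) - 2530434) = 2601313*((¼)*(1/5004169)*(28 + 2237 + 10008338) - 2530434) = 2601313*((¼)*(1/5004169)*10010603 - 2530434) = 2601313*(10010603/20016676 - 2530434) = 2601313*(-50650867506781/20016676) = -131758760106667003453/20016676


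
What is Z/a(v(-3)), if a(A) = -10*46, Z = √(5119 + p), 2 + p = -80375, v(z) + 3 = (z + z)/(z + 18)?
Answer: -3*I*√8362/460 ≈ -0.59637*I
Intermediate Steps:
v(z) = -3 + 2*z/(18 + z) (v(z) = -3 + (z + z)/(z + 18) = -3 + (2*z)/(18 + z) = -3 + 2*z/(18 + z))
p = -80377 (p = -2 - 80375 = -80377)
Z = 3*I*√8362 (Z = √(5119 - 80377) = √(-75258) = 3*I*√8362 ≈ 274.33*I)
a(A) = -460
Z/a(v(-3)) = (3*I*√8362)/(-460) = (3*I*√8362)*(-1/460) = -3*I*√8362/460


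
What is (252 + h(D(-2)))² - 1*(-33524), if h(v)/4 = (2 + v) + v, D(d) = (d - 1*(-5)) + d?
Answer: 105348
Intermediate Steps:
D(d) = 5 + 2*d (D(d) = (d + 5) + d = (5 + d) + d = 5 + 2*d)
h(v) = 8 + 8*v (h(v) = 4*((2 + v) + v) = 4*(2 + 2*v) = 8 + 8*v)
(252 + h(D(-2)))² - 1*(-33524) = (252 + (8 + 8*(5 + 2*(-2))))² - 1*(-33524) = (252 + (8 + 8*(5 - 4)))² + 33524 = (252 + (8 + 8*1))² + 33524 = (252 + (8 + 8))² + 33524 = (252 + 16)² + 33524 = 268² + 33524 = 71824 + 33524 = 105348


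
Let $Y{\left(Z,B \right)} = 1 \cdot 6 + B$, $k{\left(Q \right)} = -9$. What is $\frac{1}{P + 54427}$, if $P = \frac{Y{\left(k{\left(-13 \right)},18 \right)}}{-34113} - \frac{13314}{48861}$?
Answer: $\frac{185199477}{10079801339885} \approx 1.8373 \cdot 10^{-5}$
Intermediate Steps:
$Y{\left(Z,B \right)} = 6 + B$
$P = - \frac{50594794}{185199477}$ ($P = \frac{6 + 18}{-34113} - \frac{13314}{48861} = 24 \left(- \frac{1}{34113}\right) - \frac{4438}{16287} = - \frac{8}{11371} - \frac{4438}{16287} = - \frac{50594794}{185199477} \approx -0.27319$)
$\frac{1}{P + 54427} = \frac{1}{- \frac{50594794}{185199477} + 54427} = \frac{1}{\frac{10079801339885}{185199477}} = \frac{185199477}{10079801339885}$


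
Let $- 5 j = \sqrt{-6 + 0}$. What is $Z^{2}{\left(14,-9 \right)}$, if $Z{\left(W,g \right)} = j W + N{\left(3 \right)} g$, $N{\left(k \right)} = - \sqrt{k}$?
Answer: $\frac{4899}{25} - \frac{756 i \sqrt{2}}{5} \approx 195.96 - 213.83 i$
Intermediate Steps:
$j = - \frac{i \sqrt{6}}{5}$ ($j = - \frac{\sqrt{-6 + 0}}{5} = - \frac{\sqrt{-6}}{5} = - \frac{i \sqrt{6}}{5} \approx - 0.4899 i$)
$Z{\left(W,g \right)} = - g \sqrt{3} - \frac{i W \sqrt{6}}{5}$ ($Z{\left(W,g \right)} = - \frac{i \sqrt{6}}{5} W + - \sqrt{3} g = - \frac{i W \sqrt{6}}{5} - g \sqrt{3} = - g \sqrt{3} - \frac{i W \sqrt{6}}{5}$)
$Z^{2}{\left(14,-9 \right)} = \left(\left(-1\right) \left(-9\right) \sqrt{3} - \frac{1}{5} i 14 \sqrt{6}\right)^{2} = \left(9 \sqrt{3} - \frac{14 i \sqrt{6}}{5}\right)^{2}$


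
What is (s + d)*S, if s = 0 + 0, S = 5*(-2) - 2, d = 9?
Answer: -108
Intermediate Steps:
S = -12 (S = -10 - 2 = -12)
s = 0
(s + d)*S = (0 + 9)*(-12) = 9*(-12) = -108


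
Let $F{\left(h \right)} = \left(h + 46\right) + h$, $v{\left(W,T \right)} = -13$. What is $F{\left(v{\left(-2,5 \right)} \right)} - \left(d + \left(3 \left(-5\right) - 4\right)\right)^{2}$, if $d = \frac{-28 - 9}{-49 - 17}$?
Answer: $- \frac{1393969}{4356} \approx -320.01$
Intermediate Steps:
$F{\left(h \right)} = 46 + 2 h$ ($F{\left(h \right)} = \left(46 + h\right) + h = 46 + 2 h$)
$d = \frac{37}{66}$ ($d = - \frac{37}{-66} = \left(-37\right) \left(- \frac{1}{66}\right) = \frac{37}{66} \approx 0.56061$)
$F{\left(v{\left(-2,5 \right)} \right)} - \left(d + \left(3 \left(-5\right) - 4\right)\right)^{2} = \left(46 + 2 \left(-13\right)\right) - \left(\frac{37}{66} + \left(3 \left(-5\right) - 4\right)\right)^{2} = \left(46 - 26\right) - \left(\frac{37}{66} - 19\right)^{2} = 20 - \left(\frac{37}{66} - 19\right)^{2} = 20 - \left(- \frac{1217}{66}\right)^{2} = 20 - \frac{1481089}{4356} = - \frac{1393969}{4356}$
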